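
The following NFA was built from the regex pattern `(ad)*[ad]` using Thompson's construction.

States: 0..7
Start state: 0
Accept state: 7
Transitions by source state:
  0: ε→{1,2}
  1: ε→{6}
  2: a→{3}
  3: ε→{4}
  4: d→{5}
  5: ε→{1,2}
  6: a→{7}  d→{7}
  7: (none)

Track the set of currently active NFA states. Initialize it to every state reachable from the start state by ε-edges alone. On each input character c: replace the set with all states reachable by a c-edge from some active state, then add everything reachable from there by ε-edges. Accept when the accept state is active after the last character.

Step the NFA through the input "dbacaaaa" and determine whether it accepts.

S₀ = ε-closure({0}) = {0,1,2,6}
'd' @ 1: {7}  (accept∈set)
'b' @ 2: {}  — state set empty
rest 'acaaaa' ignored (set empty)
end set {} — state 7 not in

Answer: REJECT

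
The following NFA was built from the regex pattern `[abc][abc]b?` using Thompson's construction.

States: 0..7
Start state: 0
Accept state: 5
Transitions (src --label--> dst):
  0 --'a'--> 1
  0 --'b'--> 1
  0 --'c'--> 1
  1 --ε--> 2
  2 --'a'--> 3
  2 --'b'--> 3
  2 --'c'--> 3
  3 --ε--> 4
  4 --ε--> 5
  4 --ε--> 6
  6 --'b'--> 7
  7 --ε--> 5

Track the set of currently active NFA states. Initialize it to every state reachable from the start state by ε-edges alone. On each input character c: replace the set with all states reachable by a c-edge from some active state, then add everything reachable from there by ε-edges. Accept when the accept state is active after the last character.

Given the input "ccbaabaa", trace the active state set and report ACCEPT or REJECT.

Answer: REJECT

Steps:
start: ε-closure({0}) = {0}
'c' @ 1: {1,2}
'c' @ 2: {3,4,5,6}  [accepting]
'b' @ 3: {5,7}  [accepting]
'a' @ 4: {}  — dead — no transitions
rest 'abaa' ignored (set empty)
end set {} — state 5 not in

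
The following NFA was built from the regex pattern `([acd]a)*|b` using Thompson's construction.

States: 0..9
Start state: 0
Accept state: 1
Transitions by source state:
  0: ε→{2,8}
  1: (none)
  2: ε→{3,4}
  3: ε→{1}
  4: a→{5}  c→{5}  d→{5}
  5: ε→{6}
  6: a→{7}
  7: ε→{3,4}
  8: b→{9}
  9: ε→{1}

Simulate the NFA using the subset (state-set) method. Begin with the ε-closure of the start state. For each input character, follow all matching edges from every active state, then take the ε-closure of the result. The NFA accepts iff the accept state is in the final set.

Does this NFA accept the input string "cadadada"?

Answer: ACCEPT

Trace:
initial (ε-close {0}): {0,1,2,3,4,8}
'c' @ 1: {5,6}
'a' @ 2: {1,3,4,7}  [accepting]
'd' @ 3: {5,6}
'a' @ 4: {1,3,4,7}  [accepting]
'd' @ 5: {5,6}
'a' @ 6: {1,3,4,7}  [accepting]
'd' @ 7: {5,6}
'a' @ 8: {1,3,4,7}  [accepting]
final: {1,3,4,7}; accept 1 in set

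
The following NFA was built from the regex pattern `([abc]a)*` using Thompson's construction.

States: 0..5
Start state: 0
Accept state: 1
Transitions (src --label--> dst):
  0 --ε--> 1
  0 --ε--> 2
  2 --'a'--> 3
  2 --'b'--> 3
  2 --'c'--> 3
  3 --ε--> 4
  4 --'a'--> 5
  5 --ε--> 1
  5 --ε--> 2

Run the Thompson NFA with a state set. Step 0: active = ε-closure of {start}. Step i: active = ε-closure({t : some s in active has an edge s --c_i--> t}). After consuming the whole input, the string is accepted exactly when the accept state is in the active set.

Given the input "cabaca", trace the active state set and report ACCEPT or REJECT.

Answer: ACCEPT

Steps:
S₀ = ε-closure({0}) = {0,1,2}
'c' @ 1: {3,4}
'a' @ 2: {1,2,5}  [accepting]
'b' @ 3: {3,4}
'a' @ 4: {1,2,5}  [accepting]
'c' @ 5: {3,4}
'a' @ 6: {1,2,5}  [accepting]
after full input: {1,2,5}  (accept=1 in)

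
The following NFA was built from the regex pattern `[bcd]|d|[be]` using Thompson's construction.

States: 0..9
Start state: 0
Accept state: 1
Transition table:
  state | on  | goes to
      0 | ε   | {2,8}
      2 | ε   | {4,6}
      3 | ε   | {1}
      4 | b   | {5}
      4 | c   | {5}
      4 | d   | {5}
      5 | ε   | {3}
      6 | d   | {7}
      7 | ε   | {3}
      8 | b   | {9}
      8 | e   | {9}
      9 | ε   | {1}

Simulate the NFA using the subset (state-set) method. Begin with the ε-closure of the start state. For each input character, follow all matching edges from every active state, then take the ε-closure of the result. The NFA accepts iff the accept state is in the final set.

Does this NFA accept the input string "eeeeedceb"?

start: ε-closure({0}) = {0,2,4,6,8}
'e' @ 1: {1,9}  [accepting]
'e' @ 2: {}  — no active states
rest 'eeedceb' ignored (set empty)
final: {}; accept 1 not in set

Answer: REJECT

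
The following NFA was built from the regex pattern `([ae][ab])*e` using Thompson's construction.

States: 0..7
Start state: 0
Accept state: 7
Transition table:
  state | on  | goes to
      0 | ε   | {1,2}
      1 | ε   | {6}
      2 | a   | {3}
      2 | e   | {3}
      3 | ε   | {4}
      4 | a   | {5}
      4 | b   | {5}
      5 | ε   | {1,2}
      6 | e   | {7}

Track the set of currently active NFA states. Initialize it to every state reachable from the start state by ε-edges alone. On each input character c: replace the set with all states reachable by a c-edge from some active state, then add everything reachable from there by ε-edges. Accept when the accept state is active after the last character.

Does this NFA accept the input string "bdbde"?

Answer: REJECT

Steps:
S₀ = ε-closure({0}) = {0,1,2,6}
'b' @ 1: {}  — no active states
rest 'dbde' ignored (set empty)
final: {}; accept 7 not in set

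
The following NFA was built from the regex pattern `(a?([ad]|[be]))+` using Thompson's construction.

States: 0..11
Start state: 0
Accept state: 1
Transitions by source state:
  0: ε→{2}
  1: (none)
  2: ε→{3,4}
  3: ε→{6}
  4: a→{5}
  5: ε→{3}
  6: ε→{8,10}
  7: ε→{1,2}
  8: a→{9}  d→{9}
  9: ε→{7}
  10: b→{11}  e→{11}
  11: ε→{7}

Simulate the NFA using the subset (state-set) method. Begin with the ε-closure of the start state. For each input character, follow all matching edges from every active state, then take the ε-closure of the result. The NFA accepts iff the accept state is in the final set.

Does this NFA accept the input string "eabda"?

Answer: ACCEPT

Steps:
start: ε-closure({0}) = {0,2,3,4,6,8,10}
'e' @ 1: {1,2,3,4,6,7,8,10,11}  (accept∈set)
'a' @ 2: {1,2,3,4,5,6,7,8,9,10}  (accept∈set)
'b' @ 3: {1,2,3,4,6,7,8,10,11}  (accept∈set)
'd' @ 4: {1,2,3,4,6,7,8,9,10}  (accept∈set)
'a' @ 5: {1,2,3,4,5,6,7,8,9,10}  (accept∈set)
final: {1,2,3,4,5,6,7,8,9,10}; accept 1 in set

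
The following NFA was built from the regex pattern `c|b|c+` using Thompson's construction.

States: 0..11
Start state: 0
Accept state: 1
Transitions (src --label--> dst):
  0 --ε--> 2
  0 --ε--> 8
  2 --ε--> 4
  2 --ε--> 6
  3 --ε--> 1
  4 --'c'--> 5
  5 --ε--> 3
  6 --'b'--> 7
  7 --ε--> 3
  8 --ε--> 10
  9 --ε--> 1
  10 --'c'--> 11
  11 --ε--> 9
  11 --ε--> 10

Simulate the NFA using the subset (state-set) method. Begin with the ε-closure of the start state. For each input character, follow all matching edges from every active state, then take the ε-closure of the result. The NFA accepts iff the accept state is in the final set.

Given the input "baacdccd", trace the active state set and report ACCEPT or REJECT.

start: ε-closure({0}) = {0,2,4,6,8,10}
'b' @ 1: {1,3,7}  ✓accept
'a' @ 2: {}  — no active states
rest 'acdccd' ignored (set empty)
final: {}; accept 1 not in set

Answer: REJECT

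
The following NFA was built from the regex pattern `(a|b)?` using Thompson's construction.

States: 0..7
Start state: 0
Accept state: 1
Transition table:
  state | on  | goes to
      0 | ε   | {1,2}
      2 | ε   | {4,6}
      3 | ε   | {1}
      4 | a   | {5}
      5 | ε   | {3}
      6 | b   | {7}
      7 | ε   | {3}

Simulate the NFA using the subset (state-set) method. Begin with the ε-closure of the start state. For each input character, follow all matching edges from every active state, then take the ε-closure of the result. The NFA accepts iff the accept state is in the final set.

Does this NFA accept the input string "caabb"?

Answer: REJECT

Trace:
start: ε-closure({0}) = {0,1,2,4,6}
'c' @ 1: {}  — dead — no transitions
rest 'aabb' ignored (set empty)
after full input: {}  (accept=1 not in)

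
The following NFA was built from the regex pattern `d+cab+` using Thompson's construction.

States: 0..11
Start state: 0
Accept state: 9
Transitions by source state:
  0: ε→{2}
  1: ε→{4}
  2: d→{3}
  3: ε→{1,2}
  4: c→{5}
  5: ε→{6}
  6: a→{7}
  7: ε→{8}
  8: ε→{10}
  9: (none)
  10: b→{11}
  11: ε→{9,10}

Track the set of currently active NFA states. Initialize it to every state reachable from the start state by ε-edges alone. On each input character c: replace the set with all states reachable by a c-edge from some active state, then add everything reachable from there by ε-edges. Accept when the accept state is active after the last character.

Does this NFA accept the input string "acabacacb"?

Answer: REJECT

Steps:
initial (ε-close {0}): {0,2}
'a' @ 1: {}  — dead — no transitions
rest 'cabacacb' ignored (set empty)
final: {}; accept 9 not in set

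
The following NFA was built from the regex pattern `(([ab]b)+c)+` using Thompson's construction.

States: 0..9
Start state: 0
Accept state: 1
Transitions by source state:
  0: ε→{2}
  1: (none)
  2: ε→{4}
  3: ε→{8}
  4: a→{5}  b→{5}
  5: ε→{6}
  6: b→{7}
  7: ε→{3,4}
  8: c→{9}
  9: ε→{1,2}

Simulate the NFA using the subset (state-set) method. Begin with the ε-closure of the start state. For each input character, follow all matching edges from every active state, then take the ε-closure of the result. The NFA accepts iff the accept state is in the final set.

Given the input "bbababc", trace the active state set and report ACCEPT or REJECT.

Answer: ACCEPT

Steps:
start: ε-closure({0}) = {0,2,4}
'b' @ 1: {5,6}
'b' @ 2: {3,4,7,8}
'a' @ 3: {5,6}
'b' @ 4: {3,4,7,8}
'a' @ 5: {5,6}
'b' @ 6: {3,4,7,8}
'c' @ 7: {1,2,4,9}  (accept∈set)
final: {1,2,4,9}; accept 1 in set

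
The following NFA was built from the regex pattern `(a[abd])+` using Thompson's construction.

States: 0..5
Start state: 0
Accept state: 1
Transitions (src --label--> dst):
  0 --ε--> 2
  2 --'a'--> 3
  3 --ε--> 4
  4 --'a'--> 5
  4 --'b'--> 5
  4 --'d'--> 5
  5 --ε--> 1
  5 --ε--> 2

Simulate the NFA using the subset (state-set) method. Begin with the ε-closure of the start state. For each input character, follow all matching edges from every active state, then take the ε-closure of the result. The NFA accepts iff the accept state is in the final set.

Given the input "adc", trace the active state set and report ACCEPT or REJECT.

Answer: REJECT

Steps:
S₀ = ε-closure({0}) = {0,2}
'a' @ 1: {3,4}
'd' @ 2: {1,2,5}  [accepting]
'c' @ 3: {}  — state set empty
after full input: {}  (accept=1 not in)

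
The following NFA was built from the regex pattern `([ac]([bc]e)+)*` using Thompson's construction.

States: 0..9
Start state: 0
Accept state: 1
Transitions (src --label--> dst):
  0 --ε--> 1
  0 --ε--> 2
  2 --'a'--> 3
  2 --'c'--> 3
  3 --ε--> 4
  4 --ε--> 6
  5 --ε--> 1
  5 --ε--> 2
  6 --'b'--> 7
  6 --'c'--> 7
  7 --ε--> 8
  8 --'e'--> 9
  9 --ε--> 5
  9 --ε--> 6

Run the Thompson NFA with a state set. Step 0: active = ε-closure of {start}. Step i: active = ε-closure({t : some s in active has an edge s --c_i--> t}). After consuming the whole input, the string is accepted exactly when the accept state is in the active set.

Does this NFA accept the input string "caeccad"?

Answer: REJECT

Trace:
start: ε-closure({0}) = {0,1,2}
'c' @ 1: {3,4,6}
'a' @ 2: {}  — dead — no transitions
rest 'eccad' ignored (set empty)
after full input: {}  (accept=1 not in)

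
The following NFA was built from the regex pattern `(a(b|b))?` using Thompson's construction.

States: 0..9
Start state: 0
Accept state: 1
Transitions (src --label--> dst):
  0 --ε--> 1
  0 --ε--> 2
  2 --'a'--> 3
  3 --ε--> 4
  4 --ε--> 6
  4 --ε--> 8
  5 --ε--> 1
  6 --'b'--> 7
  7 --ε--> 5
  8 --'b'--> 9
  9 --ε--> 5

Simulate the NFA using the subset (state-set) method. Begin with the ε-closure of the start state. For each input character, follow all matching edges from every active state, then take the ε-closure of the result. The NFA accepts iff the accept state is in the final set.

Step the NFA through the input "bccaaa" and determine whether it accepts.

Answer: REJECT

Derivation:
initial (ε-close {0}): {0,1,2}
'b' @ 1: {}  — state set empty
rest 'ccaaa' ignored (set empty)
after full input: {}  (accept=1 not in)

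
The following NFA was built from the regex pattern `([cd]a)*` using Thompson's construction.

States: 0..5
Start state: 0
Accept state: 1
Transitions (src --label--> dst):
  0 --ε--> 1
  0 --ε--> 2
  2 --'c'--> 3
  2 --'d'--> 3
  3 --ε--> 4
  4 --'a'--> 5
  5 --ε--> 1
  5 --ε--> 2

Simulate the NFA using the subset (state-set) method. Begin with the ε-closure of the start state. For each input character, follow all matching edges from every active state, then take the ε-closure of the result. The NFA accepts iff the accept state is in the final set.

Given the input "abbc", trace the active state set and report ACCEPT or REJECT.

Answer: REJECT

Derivation:
initial (ε-close {0}): {0,1,2}
'a' @ 1: {}  — no active states
rest 'bbc' ignored (set empty)
after full input: {}  (accept=1 not in)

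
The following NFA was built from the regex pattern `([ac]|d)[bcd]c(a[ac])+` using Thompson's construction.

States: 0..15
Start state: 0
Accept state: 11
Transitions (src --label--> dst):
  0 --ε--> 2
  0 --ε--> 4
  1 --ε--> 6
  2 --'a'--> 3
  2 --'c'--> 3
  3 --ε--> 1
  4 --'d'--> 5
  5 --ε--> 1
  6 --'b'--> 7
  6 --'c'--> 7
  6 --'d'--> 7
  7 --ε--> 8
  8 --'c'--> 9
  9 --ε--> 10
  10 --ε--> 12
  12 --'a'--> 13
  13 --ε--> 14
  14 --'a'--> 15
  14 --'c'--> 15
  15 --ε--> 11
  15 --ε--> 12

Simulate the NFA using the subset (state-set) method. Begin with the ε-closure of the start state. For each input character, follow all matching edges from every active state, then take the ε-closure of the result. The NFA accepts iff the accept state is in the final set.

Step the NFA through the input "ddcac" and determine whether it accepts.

Answer: ACCEPT

Steps:
S₀ = ε-closure({0}) = {0,2,4}
'd' @ 1: {1,5,6}
'd' @ 2: {7,8}
'c' @ 3: {9,10,12}
'a' @ 4: {13,14}
'c' @ 5: {11,12,15}  ✓accept
after full input: {11,12,15}  (accept=11 in)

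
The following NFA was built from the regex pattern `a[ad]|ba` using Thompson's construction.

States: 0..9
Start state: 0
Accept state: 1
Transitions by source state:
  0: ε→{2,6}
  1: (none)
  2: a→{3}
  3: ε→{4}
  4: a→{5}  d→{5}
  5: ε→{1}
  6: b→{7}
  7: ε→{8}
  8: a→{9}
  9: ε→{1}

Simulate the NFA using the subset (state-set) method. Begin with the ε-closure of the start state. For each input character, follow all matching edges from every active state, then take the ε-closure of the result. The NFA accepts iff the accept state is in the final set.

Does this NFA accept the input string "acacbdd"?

initial (ε-close {0}): {0,2,6}
'a' @ 1: {3,4}
'c' @ 2: {}  — no active states
rest 'acbdd' ignored (set empty)
final: {}; accept 1 not in set

Answer: REJECT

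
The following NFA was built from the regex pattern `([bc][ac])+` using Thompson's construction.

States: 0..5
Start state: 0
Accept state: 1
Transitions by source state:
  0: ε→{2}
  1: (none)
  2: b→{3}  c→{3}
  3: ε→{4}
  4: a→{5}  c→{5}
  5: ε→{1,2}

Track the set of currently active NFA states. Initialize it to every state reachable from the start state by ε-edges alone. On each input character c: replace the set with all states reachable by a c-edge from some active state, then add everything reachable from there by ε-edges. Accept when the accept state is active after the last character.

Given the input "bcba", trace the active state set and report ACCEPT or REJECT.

Answer: ACCEPT

Trace:
S₀ = ε-closure({0}) = {0,2}
'b' @ 1: {3,4}
'c' @ 2: {1,2,5}  ✓accept
'b' @ 3: {3,4}
'a' @ 4: {1,2,5}  ✓accept
end set {1,2,5} — state 1 in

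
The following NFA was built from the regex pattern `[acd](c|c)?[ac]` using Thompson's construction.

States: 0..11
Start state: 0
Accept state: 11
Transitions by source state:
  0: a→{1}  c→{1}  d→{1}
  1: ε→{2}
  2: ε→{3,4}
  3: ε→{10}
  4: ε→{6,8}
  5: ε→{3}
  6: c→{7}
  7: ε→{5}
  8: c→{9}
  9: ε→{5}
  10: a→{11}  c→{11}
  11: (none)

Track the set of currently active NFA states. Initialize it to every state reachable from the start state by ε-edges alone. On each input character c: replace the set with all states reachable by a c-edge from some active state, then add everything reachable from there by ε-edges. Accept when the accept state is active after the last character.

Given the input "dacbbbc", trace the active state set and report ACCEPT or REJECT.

Answer: REJECT

Trace:
S₀ = ε-closure({0}) = {0}
'd' @ 1: {1,2,3,4,6,8,10}
'a' @ 2: {11}  ✓accept
'c' @ 3: {}  — dead — no transitions
rest 'bbbc' ignored (set empty)
end set {} — state 11 not in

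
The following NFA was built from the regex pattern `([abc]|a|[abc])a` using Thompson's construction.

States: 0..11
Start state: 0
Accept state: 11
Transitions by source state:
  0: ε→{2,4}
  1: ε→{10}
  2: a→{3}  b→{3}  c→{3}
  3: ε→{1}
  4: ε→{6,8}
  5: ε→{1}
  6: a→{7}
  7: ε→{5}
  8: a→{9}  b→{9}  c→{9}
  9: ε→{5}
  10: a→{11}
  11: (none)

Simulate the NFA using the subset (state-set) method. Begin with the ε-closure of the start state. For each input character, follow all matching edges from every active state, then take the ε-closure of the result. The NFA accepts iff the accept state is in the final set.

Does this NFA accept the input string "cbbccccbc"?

S₀ = ε-closure({0}) = {0,2,4,6,8}
'c' @ 1: {1,3,5,9,10}
'b' @ 2: {}  — dead — no transitions
rest 'bccccbc' ignored (set empty)
end set {} — state 11 not in

Answer: REJECT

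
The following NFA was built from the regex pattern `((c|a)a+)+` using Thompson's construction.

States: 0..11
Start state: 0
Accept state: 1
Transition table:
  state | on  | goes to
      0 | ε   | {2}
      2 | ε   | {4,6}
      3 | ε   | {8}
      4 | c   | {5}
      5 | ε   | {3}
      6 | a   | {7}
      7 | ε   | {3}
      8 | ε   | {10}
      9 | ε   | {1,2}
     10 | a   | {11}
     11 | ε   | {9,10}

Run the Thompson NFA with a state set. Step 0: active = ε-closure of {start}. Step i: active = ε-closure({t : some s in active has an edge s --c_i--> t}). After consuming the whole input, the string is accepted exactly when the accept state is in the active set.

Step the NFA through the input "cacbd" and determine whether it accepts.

initial (ε-close {0}): {0,2,4,6}
'c' @ 1: {3,5,8,10}
'a' @ 2: {1,2,4,6,9,10,11}  [accepting]
'c' @ 3: {3,5,8,10}
'b' @ 4: {}  — dead — no transitions
rest 'd' ignored (set empty)
end set {} — state 1 not in

Answer: REJECT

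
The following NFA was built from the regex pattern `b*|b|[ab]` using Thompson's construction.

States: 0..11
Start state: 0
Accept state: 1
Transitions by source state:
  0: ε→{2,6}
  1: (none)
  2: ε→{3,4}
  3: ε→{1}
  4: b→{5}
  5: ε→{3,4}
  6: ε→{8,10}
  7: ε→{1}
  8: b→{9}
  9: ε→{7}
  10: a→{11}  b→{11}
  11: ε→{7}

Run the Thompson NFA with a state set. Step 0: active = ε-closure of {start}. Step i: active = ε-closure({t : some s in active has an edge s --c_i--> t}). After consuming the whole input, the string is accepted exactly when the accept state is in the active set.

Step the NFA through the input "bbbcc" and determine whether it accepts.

Answer: REJECT

Steps:
S₀ = ε-closure({0}) = {0,1,2,3,4,6,8,10}
'b' @ 1: {1,3,4,5,7,9,11}  ✓accept
'b' @ 2: {1,3,4,5}  ✓accept
'b' @ 3: {1,3,4,5}  ✓accept
'c' @ 4: {}  — state set empty
rest 'c' ignored (set empty)
end set {} — state 1 not in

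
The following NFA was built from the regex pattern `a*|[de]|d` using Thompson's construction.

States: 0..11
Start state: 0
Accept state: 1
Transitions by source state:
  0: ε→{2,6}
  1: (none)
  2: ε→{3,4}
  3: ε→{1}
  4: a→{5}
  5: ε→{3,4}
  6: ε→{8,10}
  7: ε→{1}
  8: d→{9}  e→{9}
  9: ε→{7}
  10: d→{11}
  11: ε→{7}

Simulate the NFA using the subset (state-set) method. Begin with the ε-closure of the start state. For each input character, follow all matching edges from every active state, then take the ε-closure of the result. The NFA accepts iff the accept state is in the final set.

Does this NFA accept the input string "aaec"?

S₀ = ε-closure({0}) = {0,1,2,3,4,6,8,10}
'a' @ 1: {1,3,4,5}  ✓accept
'a' @ 2: {1,3,4,5}  ✓accept
'e' @ 3: {}  — state set empty
rest 'c' ignored (set empty)
final: {}; accept 1 not in set

Answer: REJECT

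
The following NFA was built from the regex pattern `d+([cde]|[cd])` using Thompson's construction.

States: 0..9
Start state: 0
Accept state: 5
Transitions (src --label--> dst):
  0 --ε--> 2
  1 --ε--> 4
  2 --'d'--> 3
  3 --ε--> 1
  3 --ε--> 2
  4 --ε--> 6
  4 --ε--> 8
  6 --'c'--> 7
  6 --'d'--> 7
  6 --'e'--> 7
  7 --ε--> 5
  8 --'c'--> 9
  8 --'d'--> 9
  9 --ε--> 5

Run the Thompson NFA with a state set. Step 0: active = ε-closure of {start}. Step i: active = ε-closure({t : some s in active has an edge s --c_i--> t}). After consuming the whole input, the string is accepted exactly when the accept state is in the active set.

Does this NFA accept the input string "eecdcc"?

Answer: REJECT

Trace:
S₀ = ε-closure({0}) = {0,2}
'e' @ 1: {}  — dead — no transitions
rest 'ecdcc' ignored (set empty)
after full input: {}  (accept=5 not in)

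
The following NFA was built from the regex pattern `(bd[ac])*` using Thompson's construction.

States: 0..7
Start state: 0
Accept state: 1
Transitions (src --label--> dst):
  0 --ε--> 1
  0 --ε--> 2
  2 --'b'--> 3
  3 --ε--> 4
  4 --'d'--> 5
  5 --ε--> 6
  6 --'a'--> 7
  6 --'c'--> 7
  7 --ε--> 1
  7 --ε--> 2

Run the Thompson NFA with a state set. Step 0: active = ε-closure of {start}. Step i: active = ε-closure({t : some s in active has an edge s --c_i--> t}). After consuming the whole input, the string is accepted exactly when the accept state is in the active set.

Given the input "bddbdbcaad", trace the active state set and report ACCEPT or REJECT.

S₀ = ε-closure({0}) = {0,1,2}
'b' @ 1: {3,4}
'd' @ 2: {5,6}
'd' @ 3: {}  — no active states
rest 'bdbcaad' ignored (set empty)
end set {} — state 1 not in

Answer: REJECT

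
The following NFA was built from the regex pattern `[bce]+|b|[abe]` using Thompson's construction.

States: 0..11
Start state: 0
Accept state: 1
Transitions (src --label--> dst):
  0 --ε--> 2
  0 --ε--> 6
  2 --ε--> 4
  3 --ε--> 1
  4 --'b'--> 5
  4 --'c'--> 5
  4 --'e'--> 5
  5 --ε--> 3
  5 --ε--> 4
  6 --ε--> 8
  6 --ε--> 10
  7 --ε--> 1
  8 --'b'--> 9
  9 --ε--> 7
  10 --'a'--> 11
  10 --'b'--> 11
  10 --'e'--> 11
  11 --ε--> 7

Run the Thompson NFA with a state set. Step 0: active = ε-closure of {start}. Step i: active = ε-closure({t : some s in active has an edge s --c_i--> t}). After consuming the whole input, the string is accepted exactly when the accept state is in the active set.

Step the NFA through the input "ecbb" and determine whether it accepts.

initial (ε-close {0}): {0,2,4,6,8,10}
'e' @ 1: {1,3,4,5,7,11}  [accepting]
'c' @ 2: {1,3,4,5}  [accepting]
'b' @ 3: {1,3,4,5}  [accepting]
'b' @ 4: {1,3,4,5}  [accepting]
final: {1,3,4,5}; accept 1 in set

Answer: ACCEPT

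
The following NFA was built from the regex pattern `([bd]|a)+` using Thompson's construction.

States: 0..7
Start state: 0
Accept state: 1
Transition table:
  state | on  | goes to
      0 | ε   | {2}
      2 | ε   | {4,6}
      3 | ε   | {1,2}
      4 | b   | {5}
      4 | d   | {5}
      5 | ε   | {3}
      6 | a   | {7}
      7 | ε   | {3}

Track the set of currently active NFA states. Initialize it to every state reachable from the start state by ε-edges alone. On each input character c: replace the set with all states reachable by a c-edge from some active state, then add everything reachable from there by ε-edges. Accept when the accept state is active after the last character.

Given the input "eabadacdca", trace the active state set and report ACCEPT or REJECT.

Answer: REJECT

Derivation:
start: ε-closure({0}) = {0,2,4,6}
'e' @ 1: {}  — no active states
rest 'abadacdca' ignored (set empty)
after full input: {}  (accept=1 not in)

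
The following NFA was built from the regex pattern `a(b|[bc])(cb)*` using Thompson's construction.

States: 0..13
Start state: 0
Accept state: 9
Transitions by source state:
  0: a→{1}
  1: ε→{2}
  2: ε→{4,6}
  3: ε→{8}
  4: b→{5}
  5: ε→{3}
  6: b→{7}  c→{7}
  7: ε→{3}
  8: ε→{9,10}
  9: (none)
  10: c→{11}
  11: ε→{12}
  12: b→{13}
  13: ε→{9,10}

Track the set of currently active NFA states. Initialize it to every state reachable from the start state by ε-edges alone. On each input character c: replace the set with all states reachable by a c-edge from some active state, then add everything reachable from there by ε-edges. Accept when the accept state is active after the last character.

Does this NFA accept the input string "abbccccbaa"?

Answer: REJECT

Steps:
initial (ε-close {0}): {0}
'a' @ 1: {1,2,4,6}
'b' @ 2: {3,5,7,8,9,10}  [accepting]
'b' @ 3: {}  — state set empty
rest 'ccccbaa' ignored (set empty)
end set {} — state 9 not in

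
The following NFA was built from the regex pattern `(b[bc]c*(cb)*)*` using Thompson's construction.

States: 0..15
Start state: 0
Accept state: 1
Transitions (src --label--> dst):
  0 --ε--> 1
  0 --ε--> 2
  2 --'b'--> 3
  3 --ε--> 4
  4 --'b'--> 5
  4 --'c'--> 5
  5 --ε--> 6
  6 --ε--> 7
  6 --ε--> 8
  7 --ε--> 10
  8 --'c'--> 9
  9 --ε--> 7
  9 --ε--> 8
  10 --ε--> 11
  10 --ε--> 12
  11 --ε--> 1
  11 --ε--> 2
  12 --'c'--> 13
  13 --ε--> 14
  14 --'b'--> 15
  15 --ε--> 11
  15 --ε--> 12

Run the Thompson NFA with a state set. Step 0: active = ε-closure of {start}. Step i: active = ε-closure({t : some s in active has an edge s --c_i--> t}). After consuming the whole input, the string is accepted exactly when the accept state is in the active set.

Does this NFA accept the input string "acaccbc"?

start: ε-closure({0}) = {0,1,2}
'a' @ 1: {}  — no active states
rest 'caccbc' ignored (set empty)
after full input: {}  (accept=1 not in)

Answer: REJECT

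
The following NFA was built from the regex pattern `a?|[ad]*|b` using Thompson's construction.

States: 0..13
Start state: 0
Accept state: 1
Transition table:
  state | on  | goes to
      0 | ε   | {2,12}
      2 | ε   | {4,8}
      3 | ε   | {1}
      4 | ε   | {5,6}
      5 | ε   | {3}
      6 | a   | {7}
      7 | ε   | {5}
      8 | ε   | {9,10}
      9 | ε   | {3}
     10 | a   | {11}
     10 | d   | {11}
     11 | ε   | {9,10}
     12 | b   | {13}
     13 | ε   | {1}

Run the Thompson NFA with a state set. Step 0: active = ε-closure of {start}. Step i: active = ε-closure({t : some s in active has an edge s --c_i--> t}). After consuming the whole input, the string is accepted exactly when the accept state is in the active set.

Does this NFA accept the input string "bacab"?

S₀ = ε-closure({0}) = {0,1,2,3,4,5,6,8,9,10,12}
'b' @ 1: {1,13}  [accepting]
'a' @ 2: {}  — no active states
rest 'cab' ignored (set empty)
after full input: {}  (accept=1 not in)

Answer: REJECT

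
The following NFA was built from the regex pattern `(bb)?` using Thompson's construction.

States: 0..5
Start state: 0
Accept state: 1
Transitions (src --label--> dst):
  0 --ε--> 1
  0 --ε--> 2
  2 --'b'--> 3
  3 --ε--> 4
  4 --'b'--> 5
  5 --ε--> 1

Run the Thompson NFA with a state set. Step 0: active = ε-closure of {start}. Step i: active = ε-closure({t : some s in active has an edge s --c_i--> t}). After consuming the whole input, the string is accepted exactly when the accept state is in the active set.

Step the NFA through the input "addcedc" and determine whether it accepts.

Answer: REJECT

Steps:
S₀ = ε-closure({0}) = {0,1,2}
'a' @ 1: {}  — no active states
rest 'ddcedc' ignored (set empty)
end set {} — state 1 not in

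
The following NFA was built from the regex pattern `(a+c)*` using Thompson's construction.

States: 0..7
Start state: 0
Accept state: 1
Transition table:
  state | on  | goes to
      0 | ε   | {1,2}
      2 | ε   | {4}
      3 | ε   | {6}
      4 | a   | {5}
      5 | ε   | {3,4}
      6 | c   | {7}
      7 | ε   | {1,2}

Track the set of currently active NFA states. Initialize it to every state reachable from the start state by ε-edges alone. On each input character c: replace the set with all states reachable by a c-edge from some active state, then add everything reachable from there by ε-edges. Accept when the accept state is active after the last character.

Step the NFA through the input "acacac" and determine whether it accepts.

Answer: ACCEPT

Steps:
S₀ = ε-closure({0}) = {0,1,2,4}
'a' @ 1: {3,4,5,6}
'c' @ 2: {1,2,4,7}  ✓accept
'a' @ 3: {3,4,5,6}
'c' @ 4: {1,2,4,7}  ✓accept
'a' @ 5: {3,4,5,6}
'c' @ 6: {1,2,4,7}  ✓accept
after full input: {1,2,4,7}  (accept=1 in)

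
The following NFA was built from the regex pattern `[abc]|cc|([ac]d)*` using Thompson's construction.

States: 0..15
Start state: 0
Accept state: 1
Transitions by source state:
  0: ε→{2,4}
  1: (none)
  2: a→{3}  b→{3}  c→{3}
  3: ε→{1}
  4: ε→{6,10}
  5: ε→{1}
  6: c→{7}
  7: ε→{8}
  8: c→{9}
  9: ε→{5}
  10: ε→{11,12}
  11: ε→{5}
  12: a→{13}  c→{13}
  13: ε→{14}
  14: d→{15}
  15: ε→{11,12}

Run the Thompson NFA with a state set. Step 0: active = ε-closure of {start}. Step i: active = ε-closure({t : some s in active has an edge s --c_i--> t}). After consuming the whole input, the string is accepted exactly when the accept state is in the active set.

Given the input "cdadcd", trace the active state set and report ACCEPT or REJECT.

Answer: ACCEPT

Steps:
S₀ = ε-closure({0}) = {0,1,2,4,5,6,10,11,12}
'c' @ 1: {1,3,7,8,13,14}  [accepting]
'd' @ 2: {1,5,11,12,15}  [accepting]
'a' @ 3: {13,14}
'd' @ 4: {1,5,11,12,15}  [accepting]
'c' @ 5: {13,14}
'd' @ 6: {1,5,11,12,15}  [accepting]
end set {1,5,11,12,15} — state 1 in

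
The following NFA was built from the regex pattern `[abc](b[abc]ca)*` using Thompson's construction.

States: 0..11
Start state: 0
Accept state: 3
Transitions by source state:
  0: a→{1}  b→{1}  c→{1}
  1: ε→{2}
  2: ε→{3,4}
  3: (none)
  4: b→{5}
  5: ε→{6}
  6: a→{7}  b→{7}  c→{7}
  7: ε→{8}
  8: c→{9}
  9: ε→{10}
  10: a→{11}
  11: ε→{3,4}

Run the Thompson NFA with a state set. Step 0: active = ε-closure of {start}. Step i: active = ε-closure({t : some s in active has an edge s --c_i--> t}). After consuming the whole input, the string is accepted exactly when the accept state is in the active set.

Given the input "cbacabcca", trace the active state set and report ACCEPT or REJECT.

initial (ε-close {0}): {0}
'c' @ 1: {1,2,3,4}  [accepting]
'b' @ 2: {5,6}
'a' @ 3: {7,8}
'c' @ 4: {9,10}
'a' @ 5: {3,4,11}  [accepting]
'b' @ 6: {5,6}
'c' @ 7: {7,8}
'c' @ 8: {9,10}
'a' @ 9: {3,4,11}  [accepting]
after full input: {3,4,11}  (accept=3 in)

Answer: ACCEPT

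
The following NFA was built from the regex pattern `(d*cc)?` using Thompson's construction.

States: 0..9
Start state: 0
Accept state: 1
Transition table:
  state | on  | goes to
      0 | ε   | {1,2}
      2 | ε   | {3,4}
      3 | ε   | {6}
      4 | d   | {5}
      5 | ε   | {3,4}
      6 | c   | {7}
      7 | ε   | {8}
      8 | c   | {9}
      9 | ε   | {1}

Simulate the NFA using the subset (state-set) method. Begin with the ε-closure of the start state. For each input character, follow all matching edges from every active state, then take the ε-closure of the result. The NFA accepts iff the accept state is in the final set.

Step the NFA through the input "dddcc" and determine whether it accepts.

start: ε-closure({0}) = {0,1,2,3,4,6}
'd' @ 1: {3,4,5,6}
'd' @ 2: {3,4,5,6}
'd' @ 3: {3,4,5,6}
'c' @ 4: {7,8}
'c' @ 5: {1,9}  ✓accept
after full input: {1,9}  (accept=1 in)

Answer: ACCEPT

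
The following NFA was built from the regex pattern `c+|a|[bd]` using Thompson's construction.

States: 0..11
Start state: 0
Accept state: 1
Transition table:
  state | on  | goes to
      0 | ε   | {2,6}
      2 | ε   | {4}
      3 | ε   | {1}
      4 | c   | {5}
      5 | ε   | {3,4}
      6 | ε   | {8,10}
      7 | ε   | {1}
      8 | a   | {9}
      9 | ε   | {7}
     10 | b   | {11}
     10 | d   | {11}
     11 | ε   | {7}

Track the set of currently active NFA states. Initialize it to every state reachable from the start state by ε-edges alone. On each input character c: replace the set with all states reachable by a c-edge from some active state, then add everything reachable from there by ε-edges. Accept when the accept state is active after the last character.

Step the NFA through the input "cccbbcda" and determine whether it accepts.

Answer: REJECT

Derivation:
S₀ = ε-closure({0}) = {0,2,4,6,8,10}
'c' @ 1: {1,3,4,5}  ✓accept
'c' @ 2: {1,3,4,5}  ✓accept
'c' @ 3: {1,3,4,5}  ✓accept
'b' @ 4: {}  — no active states
rest 'bcda' ignored (set empty)
end set {} — state 1 not in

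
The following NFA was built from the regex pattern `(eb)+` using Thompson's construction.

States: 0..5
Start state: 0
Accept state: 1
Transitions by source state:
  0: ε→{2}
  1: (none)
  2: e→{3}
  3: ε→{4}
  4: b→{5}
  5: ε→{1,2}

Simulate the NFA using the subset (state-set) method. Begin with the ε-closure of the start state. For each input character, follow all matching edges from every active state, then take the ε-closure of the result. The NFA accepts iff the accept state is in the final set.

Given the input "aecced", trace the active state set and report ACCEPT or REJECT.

initial (ε-close {0}): {0,2}
'a' @ 1: {}  — dead — no transitions
rest 'ecced' ignored (set empty)
final: {}; accept 1 not in set

Answer: REJECT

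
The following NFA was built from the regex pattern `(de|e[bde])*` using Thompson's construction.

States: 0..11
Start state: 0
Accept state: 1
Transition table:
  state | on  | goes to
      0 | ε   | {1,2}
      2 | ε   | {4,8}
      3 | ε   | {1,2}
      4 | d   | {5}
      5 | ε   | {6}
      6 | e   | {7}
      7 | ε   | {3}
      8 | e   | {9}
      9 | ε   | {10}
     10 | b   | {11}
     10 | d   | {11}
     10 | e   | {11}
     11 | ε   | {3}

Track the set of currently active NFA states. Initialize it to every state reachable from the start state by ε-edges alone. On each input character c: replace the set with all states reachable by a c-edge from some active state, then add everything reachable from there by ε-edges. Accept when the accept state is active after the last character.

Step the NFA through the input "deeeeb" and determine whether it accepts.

S₀ = ε-closure({0}) = {0,1,2,4,8}
'd' @ 1: {5,6}
'e' @ 2: {1,2,3,4,7,8}  (accept∈set)
'e' @ 3: {9,10}
'e' @ 4: {1,2,3,4,8,11}  (accept∈set)
'e' @ 5: {9,10}
'b' @ 6: {1,2,3,4,8,11}  (accept∈set)
final: {1,2,3,4,8,11}; accept 1 in set

Answer: ACCEPT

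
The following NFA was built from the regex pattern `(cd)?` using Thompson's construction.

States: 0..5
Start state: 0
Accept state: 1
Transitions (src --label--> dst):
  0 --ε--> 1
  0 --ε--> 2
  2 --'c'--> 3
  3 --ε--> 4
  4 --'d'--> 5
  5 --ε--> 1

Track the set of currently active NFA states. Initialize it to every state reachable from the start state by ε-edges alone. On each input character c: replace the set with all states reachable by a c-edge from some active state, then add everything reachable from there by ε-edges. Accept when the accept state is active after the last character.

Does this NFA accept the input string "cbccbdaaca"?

Answer: REJECT

Trace:
initial (ε-close {0}): {0,1,2}
'c' @ 1: {3,4}
'b' @ 2: {}  — dead — no transitions
rest 'ccbdaaca' ignored (set empty)
end set {} — state 1 not in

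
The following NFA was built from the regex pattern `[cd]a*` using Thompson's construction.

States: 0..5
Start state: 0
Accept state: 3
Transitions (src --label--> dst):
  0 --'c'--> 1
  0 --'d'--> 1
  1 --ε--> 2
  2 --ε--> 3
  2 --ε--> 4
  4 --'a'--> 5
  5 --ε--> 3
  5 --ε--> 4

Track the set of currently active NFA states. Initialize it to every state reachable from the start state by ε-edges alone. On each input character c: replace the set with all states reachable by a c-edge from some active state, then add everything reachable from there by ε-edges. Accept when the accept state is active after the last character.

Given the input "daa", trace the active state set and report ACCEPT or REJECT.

Answer: ACCEPT

Trace:
S₀ = ε-closure({0}) = {0}
'd' @ 1: {1,2,3,4}  ✓accept
'a' @ 2: {3,4,5}  ✓accept
'a' @ 3: {3,4,5}  ✓accept
after full input: {3,4,5}  (accept=3 in)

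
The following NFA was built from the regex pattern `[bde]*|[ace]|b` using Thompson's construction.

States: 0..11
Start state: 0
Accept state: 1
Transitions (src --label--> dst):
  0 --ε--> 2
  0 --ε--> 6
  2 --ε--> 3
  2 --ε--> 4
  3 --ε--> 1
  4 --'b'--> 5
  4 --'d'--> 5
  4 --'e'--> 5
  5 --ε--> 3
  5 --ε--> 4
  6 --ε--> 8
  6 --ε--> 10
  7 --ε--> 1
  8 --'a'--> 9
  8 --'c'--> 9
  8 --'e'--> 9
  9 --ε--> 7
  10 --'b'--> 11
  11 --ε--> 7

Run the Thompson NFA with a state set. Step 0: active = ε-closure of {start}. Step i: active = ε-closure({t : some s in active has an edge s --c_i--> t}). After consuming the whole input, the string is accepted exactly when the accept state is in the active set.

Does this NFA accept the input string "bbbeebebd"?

Answer: ACCEPT

Steps:
start: ε-closure({0}) = {0,1,2,3,4,6,8,10}
'b' @ 1: {1,3,4,5,7,11}  ✓accept
'b' @ 2: {1,3,4,5}  ✓accept
'b' @ 3: {1,3,4,5}  ✓accept
'e' @ 4: {1,3,4,5}  ✓accept
'e' @ 5: {1,3,4,5}  ✓accept
'b' @ 6: {1,3,4,5}  ✓accept
'e' @ 7: {1,3,4,5}  ✓accept
'b' @ 8: {1,3,4,5}  ✓accept
'd' @ 9: {1,3,4,5}  ✓accept
final: {1,3,4,5}; accept 1 in set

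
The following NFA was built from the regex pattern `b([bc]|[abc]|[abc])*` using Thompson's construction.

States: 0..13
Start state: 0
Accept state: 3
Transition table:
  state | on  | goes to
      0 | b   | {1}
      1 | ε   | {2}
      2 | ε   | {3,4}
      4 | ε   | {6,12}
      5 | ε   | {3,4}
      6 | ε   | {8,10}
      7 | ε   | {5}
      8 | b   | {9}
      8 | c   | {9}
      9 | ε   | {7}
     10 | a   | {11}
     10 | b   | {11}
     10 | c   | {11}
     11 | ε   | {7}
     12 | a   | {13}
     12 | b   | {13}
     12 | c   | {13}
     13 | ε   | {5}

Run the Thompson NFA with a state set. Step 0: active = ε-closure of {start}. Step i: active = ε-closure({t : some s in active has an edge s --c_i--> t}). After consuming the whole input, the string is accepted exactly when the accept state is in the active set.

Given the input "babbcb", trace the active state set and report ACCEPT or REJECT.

Answer: ACCEPT

Trace:
S₀ = ε-closure({0}) = {0}
'b' @ 1: {1,2,3,4,6,8,10,12}  ✓accept
'a' @ 2: {3,4,5,6,7,8,10,11,12,13}  ✓accept
'b' @ 3: {3,4,5,6,7,8,9,10,11,12,13}  ✓accept
'b' @ 4: {3,4,5,6,7,8,9,10,11,12,13}  ✓accept
'c' @ 5: {3,4,5,6,7,8,9,10,11,12,13}  ✓accept
'b' @ 6: {3,4,5,6,7,8,9,10,11,12,13}  ✓accept
final: {3,4,5,6,7,8,9,10,11,12,13}; accept 3 in set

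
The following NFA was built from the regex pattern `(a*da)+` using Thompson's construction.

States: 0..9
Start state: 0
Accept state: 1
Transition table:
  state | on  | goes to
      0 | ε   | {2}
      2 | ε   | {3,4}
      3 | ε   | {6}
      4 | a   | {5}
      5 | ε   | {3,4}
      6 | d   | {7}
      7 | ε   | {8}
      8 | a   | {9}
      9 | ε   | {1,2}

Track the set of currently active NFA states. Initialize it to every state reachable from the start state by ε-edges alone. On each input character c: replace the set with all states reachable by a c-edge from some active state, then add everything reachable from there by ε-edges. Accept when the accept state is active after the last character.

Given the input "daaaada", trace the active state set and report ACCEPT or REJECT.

initial (ε-close {0}): {0,2,3,4,6}
'd' @ 1: {7,8}
'a' @ 2: {1,2,3,4,6,9}  (accept∈set)
'a' @ 3: {3,4,5,6}
'a' @ 4: {3,4,5,6}
'a' @ 5: {3,4,5,6}
'd' @ 6: {7,8}
'a' @ 7: {1,2,3,4,6,9}  (accept∈set)
final: {1,2,3,4,6,9}; accept 1 in set

Answer: ACCEPT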